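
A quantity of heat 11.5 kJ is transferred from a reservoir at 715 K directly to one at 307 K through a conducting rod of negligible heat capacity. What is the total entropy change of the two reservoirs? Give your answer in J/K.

ΔS_total = 21.4 J/K

ΔS_hot = −Q/T_H = −11500/715 = -16.08 J/K and ΔS_cold = +Q/T_C = 11500/307 = 37.46 J/K.
ΔS_total = -16.08 + 37.46 = 21.4 J/K, positive as the second law requires.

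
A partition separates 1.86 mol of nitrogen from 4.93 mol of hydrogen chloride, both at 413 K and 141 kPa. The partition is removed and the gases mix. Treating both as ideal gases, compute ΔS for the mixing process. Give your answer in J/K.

ΔS_mix = 33.1 J/K

Mole fractions: x_A = 1.86/6.79 = 0.274, x_B = 0.726.
ΔS_mix = −R(n_A ln x_A + n_B ln x_B) = −8.314 × (1.86 ln 0.274 + 4.93 ln 0.726) = 33.1 J/K.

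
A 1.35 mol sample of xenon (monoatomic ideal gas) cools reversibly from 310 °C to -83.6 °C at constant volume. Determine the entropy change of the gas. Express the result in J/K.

ΔS = -18.9 J/K

In kelvin: T₁ = 583.15 K, T₂ = 189.55 K. At constant volume, ΔS = nC_V ln(T₂/T₁) with C_V = 3R/2 = 12.47 J mol⁻¹ K⁻¹.
ΔS = 1.35 × 12.47 × ln(189.55/583.15) = -18.9 J/K.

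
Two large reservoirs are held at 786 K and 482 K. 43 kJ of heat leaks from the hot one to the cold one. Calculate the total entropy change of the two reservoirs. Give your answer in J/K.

ΔS_hot = −Q/T_H = −43000/786 = -54.71 J/K and ΔS_cold = +Q/T_C = 43000/482 = 89.21 J/K.
ΔS_total = -54.71 + 89.21 = 34.5 J/K, positive as the second law requires.

ΔS_total = 34.5 J/K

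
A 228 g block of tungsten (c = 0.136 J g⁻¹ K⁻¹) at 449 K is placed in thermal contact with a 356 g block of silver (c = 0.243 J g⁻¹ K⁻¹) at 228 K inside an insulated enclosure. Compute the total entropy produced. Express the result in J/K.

Energy balance: T_f = (m₁c₁T₁ + m₂c₂T₂)/(m₁c₁ + m₂c₂) = 286.31 K.
ΔS₁ = m₁c₁ ln(T_f/T₁) = 31.008 × ln(286.31/449) = -13.95 J/K.
ΔS₂ = m₂c₂ ln(T_f/T₂) = 86.508 × ln(286.31/228) = 19.7 J/K.
ΔS_total = -13.95 + 19.7 = 5.75 J/K.

ΔS_total = 5.75 J/K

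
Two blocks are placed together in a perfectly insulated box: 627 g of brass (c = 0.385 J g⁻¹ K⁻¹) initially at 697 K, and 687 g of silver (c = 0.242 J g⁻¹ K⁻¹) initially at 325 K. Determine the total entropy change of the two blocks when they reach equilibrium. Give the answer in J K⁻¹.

Energy balance: T_f = (m₁c₁T₁ + m₂c₂T₂)/(m₁c₁ + m₂c₂) = 545.28 K.
ΔS₁ = m₁c₁ ln(T_f/T₁) = 241.395 × ln(545.28/697) = -59.26 J/K.
ΔS₂ = m₂c₂ ln(T_f/T₂) = 166.254 × ln(545.28/325) = 86.03 J/K.
ΔS_total = -59.26 + 86.03 = 26.8 J/K.

ΔS_total = 26.8 J/K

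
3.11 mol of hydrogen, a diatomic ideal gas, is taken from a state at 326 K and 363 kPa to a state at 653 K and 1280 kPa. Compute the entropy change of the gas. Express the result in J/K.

ΔS = nC_p ln(T₂/T₁) − nR ln(P₂/P₁), with C_p = 7R/2 = 29.1 J mol⁻¹ K⁻¹ for a diatomic ideal gas.
ΔS = 3.11 × [29.1 × ln(653/326) − 8.314 × ln(1280/363)] = 30.3 J/K.

ΔS = 30.3 J/K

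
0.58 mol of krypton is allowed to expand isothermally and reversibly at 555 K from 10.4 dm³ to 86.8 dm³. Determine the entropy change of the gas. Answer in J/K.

ΔS_gas = 10.2 J/K

For an isothermal ideal gas ΔS_gas = nR ln(V₂/V₁) = 0.58 × 8.314 × ln(86.8/10.4) = 10.2 J/K.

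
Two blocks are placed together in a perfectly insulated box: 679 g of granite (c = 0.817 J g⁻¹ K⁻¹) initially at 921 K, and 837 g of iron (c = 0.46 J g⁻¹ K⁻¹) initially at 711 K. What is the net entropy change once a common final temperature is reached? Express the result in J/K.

ΔS_total = 7.47 J/K

Energy balance: T_f = (m₁c₁T₁ + m₂c₂T₂)/(m₁c₁ + m₂c₂) = 834.96 K.
ΔS₁ = m₁c₁ ln(T_f/T₁) = 554.743 × ln(834.96/921) = -54.405 J/K.
ΔS₂ = m₂c₂ ln(T_f/T₂) = 385.02 × ln(834.96/711) = 61.879 J/K.
ΔS_total = -54.405 + 61.879 = 7.47 J/K.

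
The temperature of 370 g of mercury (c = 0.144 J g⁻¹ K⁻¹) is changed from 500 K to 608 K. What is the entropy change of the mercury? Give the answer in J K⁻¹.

ΔS = ∫dQ_rev/T = m c ln(T₂/T₁) = 370 × 0.144 × ln(608/500) = 10.4 J/K.

ΔS = 10.4 J/K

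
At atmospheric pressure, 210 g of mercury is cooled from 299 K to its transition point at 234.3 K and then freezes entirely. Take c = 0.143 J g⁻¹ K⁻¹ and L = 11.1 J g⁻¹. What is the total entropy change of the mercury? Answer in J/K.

ΔS = -17.3 J/K

Cooling step: ΔS₁ = m c ln(T_tr/T_i) = 210 × 0.143 × ln(234.3/299) = -7.323 J/K.
Phase change: ΔS₂ = −mL/T_tr = −210 × 11.1 / 234.3 = -9.949 J/K.
ΔS_total = (-7.323) + (-9.949) = -17.3 J/K.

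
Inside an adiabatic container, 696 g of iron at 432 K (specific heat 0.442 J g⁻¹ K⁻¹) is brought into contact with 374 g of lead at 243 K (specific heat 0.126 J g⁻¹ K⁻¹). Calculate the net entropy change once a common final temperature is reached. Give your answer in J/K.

ΔS_total = 5.87 J/K

Energy balance: T_f = (m₁c₁T₁ + m₂c₂T₂)/(m₁c₁ + m₂c₂) = 406.89 K.
ΔS₁ = m₁c₁ ln(T_f/T₁) = 307.632 × ln(406.89/432) = -18.42 J/K.
ΔS₂ = m₂c₂ ln(T_f/T₂) = 47.124 × ln(406.89/243) = 24.29 J/K.
ΔS_total = -18.42 + 24.29 = 5.87 J/K.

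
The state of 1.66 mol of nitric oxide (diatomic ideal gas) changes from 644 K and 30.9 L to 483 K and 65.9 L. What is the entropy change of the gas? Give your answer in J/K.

ΔS = 0.527 J/K

Entropy is a state function: ΔS = nC_V ln(T₂/T₁) + nR ln(V₂/V₁), with C_V = 5R/2 = 20.79 J mol⁻¹ K⁻¹ for a diatomic ideal gas.
ΔS = 1.66 × [20.79 × ln(483/644) + 8.314 × ln(65.9/30.9)] = 0.527 J/K.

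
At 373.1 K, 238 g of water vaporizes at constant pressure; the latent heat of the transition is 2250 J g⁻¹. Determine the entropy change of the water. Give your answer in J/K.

Heat absorbed by the substance: Q = mL = 238 × 2250 = 535500 J.
At constant T, ΔS = Q_rev/T = 535500 / 373.1 = 1440 J/K.

ΔS = 1440 J/K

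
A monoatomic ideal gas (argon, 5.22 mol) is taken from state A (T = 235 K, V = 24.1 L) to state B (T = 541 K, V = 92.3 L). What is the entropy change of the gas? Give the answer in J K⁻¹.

ΔS = 113 J/K

Entropy is a state function: ΔS = nC_V ln(T₂/T₁) + nR ln(V₂/V₁), with C_V = 3R/2 = 12.47 J mol⁻¹ K⁻¹ for a monoatomic ideal gas.
ΔS = 5.22 × [12.47 × ln(541/235) + 8.314 × ln(92.3/24.1)] = 113 J/K.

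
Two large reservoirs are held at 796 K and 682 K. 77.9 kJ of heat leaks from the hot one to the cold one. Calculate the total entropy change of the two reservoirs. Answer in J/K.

ΔS_total = 16.4 J/K

ΔS_hot = −Q/T_H = −77900/796 = -97.864 J/K and ΔS_cold = +Q/T_C = 77900/682 = 114.22 J/K.
ΔS_total = -97.864 + 114.22 = 16.4 J/K, positive as the second law requires.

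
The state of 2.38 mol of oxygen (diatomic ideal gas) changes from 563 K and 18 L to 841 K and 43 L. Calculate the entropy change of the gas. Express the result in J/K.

ΔS = 37.1 J/K

Entropy is a state function: ΔS = nC_V ln(T₂/T₁) + nR ln(V₂/V₁), with C_V = 5R/2 = 20.79 J mol⁻¹ K⁻¹ for a diatomic ideal gas.
ΔS = 2.38 × [20.79 × ln(841/563) + 8.314 × ln(43/18)] = 37.1 J/K.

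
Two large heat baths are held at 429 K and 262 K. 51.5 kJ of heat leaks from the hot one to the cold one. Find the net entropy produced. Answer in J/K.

ΔS_hot = −Q/T_H = −51500/429 = -120.05 J/K and ΔS_cold = +Q/T_C = 51500/262 = 196.56 J/K.
ΔS_total = -120.05 + 196.56 = 76.5 J/K, positive as the second law requires.

ΔS_total = 76.5 J/K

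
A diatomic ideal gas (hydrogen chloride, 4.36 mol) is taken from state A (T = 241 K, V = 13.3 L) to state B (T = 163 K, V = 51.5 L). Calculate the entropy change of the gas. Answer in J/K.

Entropy is a state function: ΔS = nC_V ln(T₂/T₁) + nR ln(V₂/V₁), with C_V = 5R/2 = 20.79 J mol⁻¹ K⁻¹ for a diatomic ideal gas.
ΔS = 4.36 × [20.79 × ln(163/241) + 8.314 × ln(51.5/13.3)] = 13.6 J/K.

ΔS = 13.6 J/K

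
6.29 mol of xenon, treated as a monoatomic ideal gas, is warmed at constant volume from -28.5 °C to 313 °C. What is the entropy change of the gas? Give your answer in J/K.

ΔS = 68.5 J/K

In kelvin: T₁ = 244.65 K, T₂ = 586.15 K. At constant volume, ΔS = nC_V ln(T₂/T₁) with C_V = 3R/2 = 12.47 J mol⁻¹ K⁻¹.
ΔS = 6.29 × 12.47 × ln(586.15/244.65) = 68.5 J/K.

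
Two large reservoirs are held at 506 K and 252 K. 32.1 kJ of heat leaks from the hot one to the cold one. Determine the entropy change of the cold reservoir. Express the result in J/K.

The cold reservoir gains heat Q, so ΔS_cold = +Q/T_C = 32100/252 = 127 J/K.

ΔS_cold = 127 J/K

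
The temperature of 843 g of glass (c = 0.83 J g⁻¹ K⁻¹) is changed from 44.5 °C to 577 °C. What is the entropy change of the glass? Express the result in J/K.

In kelvin: T₁ = 317.65 K, T₂ = 850.15 K. ΔS = ∫dQ_rev/T = m c ln(T₂/T₁) = 843 × 0.83 × ln(850.15/317.65) = 689 J/K.

ΔS = 689 J/K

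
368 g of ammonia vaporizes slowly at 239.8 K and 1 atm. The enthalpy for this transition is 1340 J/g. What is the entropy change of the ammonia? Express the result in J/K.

ΔS = 2060 J/K

Heat absorbed by the substance: Q = mL = 368 × 1340 = 493120 J.
At constant T, ΔS = Q_rev/T = 493120 / 239.8 = 2060 J/K.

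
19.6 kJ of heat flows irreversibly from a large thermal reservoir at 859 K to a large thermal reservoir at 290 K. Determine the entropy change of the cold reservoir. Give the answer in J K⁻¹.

ΔS_cold = 67.6 J/K

The cold reservoir gains heat Q, so ΔS_cold = +Q/T_C = 19600/290 = 67.6 J/K.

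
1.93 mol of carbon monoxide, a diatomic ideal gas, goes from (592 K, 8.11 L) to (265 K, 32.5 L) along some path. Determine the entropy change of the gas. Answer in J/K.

Entropy is a state function: ΔS = nC_V ln(T₂/T₁) + nR ln(V₂/V₁), with C_V = 5R/2 = 20.79 J mol⁻¹ K⁻¹ for a diatomic ideal gas.
ΔS = 1.93 × [20.79 × ln(265/592) + 8.314 × ln(32.5/8.11)] = -9.97 J/K.

ΔS = -9.97 J/K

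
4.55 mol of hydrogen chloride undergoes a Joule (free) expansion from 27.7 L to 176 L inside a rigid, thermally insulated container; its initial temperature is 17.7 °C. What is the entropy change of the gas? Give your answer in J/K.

ΔS_gas = 69.9 J/K

No heat is exchanged and no work is done, so the ideal-gas temperature stays constant.
Entropy is a state function; using a reversible isothermal path, ΔS_gas = nR ln(V₂/V₁) = 4.55 × 8.314 × ln(176/27.7) = 69.9 J/K.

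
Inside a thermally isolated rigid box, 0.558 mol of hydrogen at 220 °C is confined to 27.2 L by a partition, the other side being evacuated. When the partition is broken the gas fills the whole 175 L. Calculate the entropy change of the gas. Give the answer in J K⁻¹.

ΔS_gas = 8.64 J/K

No heat is exchanged and no work is done, so the ideal-gas temperature stays constant.
Entropy is a state function; using a reversible isothermal path, ΔS_gas = nR ln(V₂/V₁) = 0.558 × 8.314 × ln(175/27.2) = 8.64 J/K.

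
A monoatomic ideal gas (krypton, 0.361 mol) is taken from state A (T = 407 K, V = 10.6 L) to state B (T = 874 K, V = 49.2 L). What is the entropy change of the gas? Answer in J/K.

ΔS = 8.05 J/K

Entropy is a state function: ΔS = nC_V ln(T₂/T₁) + nR ln(V₂/V₁), with C_V = 3R/2 = 12.47 J mol⁻¹ K⁻¹ for a monoatomic ideal gas.
ΔS = 0.361 × [12.47 × ln(874/407) + 8.314 × ln(49.2/10.6)] = 8.05 J/K.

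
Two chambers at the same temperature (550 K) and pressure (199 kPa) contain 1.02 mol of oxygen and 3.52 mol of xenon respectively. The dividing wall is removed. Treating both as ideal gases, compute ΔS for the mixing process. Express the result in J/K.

Mole fractions: x_A = 1.02/4.54 = 0.225, x_B = 0.775.
ΔS_mix = −R(n_A ln x_A + n_B ln x_B) = −8.314 × (1.02 ln 0.225 + 3.52 ln 0.775) = 20.1 J/K.

ΔS_mix = 20.1 J/K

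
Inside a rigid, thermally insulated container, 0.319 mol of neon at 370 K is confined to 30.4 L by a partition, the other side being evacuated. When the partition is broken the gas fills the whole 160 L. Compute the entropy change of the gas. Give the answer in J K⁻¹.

ΔS_gas = 4.4 J/K

For an ideal gas in free expansion Q = 0 and W = 0, so T is unchanged.
Entropy is a state function; using a reversible isothermal path, ΔS_gas = nR ln(V₂/V₁) = 0.319 × 8.314 × ln(160/30.4) = 4.4 J/K.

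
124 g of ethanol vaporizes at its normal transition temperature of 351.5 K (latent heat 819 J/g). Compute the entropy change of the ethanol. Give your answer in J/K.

Heat absorbed by the substance: Q = mL = 124 × 819 = 101556 J.
At constant T, ΔS = Q_rev/T = 101556 / 351.5 = 289 J/K.

ΔS = 289 J/K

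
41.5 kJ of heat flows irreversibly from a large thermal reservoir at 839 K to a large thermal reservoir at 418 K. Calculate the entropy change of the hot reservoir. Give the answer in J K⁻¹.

ΔS_hot = -49.5 J/K

The hot reservoir loses heat Q, so ΔS_hot = −Q/T_H = −41500/839 = -49.5 J/K.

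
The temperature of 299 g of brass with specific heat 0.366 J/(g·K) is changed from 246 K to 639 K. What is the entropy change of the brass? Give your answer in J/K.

ΔS = ∫dQ_rev/T = m c ln(T₂/T₁) = 299 × 0.366 × ln(639/246) = 104 J/K.

ΔS = 104 J/K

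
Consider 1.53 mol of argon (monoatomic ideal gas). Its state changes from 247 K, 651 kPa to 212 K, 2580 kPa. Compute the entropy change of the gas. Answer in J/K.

ΔS = -22.4 J/K

ΔS = nC_p ln(T₂/T₁) − nR ln(P₂/P₁), with C_p = 5R/2 = 20.79 J mol⁻¹ K⁻¹ for a monoatomic ideal gas.
ΔS = 1.53 × [20.79 × ln(212/247) − 8.314 × ln(2580/651)] = -22.4 J/K.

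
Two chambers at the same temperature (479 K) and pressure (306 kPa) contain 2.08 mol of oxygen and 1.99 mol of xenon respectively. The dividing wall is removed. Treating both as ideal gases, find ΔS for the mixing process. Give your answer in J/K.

ΔS_mix = 23.4 J/K

Mole fractions: x_A = 2.08/4.07 = 0.511, x_B = 0.489.
ΔS_mix = −R(n_A ln x_A + n_B ln x_B) = −8.314 × (2.08 ln 0.511 + 1.99 ln 0.489) = 23.4 J/K.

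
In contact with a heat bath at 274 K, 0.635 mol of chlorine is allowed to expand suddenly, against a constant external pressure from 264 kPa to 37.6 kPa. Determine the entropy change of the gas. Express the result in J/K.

ΔS_gas = 10.3 J/K

Entropy is a state function, so ΔS_gas depends only on the end states.
For an isothermal ideal gas ΔS_gas = nR ln(P₁/P₂) = 0.635 × 8.314 × ln(264/37.6) = 10.3 J/K.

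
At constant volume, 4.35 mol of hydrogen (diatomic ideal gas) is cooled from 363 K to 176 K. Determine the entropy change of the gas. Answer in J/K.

At constant volume, ΔS = nC_V ln(T₂/T₁) with C_V = 5R/2 = 20.79 J mol⁻¹ K⁻¹.
ΔS = 4.35 × 20.79 × ln(176/363) = -65.5 J/K.

ΔS = -65.5 J/K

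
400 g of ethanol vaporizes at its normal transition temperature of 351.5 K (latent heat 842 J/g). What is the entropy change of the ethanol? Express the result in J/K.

ΔS = 958 J/K

Heat absorbed by the substance: Q = mL = 400 × 842 = 336800 J.
At constant T, ΔS = Q_rev/T = 336800 / 351.5 = 958 J/K.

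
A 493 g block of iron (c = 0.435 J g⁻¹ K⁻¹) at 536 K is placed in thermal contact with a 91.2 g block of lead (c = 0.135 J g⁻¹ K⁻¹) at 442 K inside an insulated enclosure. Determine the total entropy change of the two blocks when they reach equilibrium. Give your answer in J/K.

Energy balance: T_f = (m₁c₁T₁ + m₂c₂T₂)/(m₁c₁ + m₂c₂) = 530.9 K.
ΔS₁ = m₁c₁ ln(T_f/T₁) = 214.455 × ln(530.9/536) = -2.0517 J/K.
ΔS₂ = m₂c₂ ln(T_f/T₂) = 12.312 × ln(530.9/442) = 2.2563 J/K.
ΔS_total = -2.0517 + 2.2563 = 0.205 J/K.

ΔS_total = 0.205 J/K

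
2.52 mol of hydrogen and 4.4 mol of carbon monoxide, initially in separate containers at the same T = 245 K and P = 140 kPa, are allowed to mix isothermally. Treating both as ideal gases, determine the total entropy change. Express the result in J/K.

Mole fractions: x_A = 2.52/6.92 = 0.364, x_B = 0.636.
ΔS_mix = −R(n_A ln x_A + n_B ln x_B) = −8.314 × (2.52 ln 0.364 + 4.4 ln 0.636) = 37.7 J/K.

ΔS_mix = 37.7 J/K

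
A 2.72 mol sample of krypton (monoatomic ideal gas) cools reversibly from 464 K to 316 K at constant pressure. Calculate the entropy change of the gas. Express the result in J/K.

At constant pressure, ΔS = nC_p ln(T₂/T₁) with C_p = 5R/2 = 20.79 J mol⁻¹ K⁻¹.
ΔS = 2.72 × 20.79 × ln(316/464) = -21.7 J/K.

ΔS = -21.7 J/K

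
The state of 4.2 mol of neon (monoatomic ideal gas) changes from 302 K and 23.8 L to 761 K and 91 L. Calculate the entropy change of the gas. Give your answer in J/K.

Entropy is a state function: ΔS = nC_V ln(T₂/T₁) + nR ln(V₂/V₁), with C_V = 3R/2 = 12.47 J mol⁻¹ K⁻¹ for a monoatomic ideal gas.
ΔS = 4.2 × [12.47 × ln(761/302) + 8.314 × ln(91/23.8)] = 95.2 J/K.

ΔS = 95.2 J/K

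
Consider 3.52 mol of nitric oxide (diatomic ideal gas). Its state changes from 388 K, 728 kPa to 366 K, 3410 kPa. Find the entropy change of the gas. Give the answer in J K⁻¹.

ΔS = -51.2 J/K

ΔS = nC_p ln(T₂/T₁) − nR ln(P₂/P₁), with C_p = 7R/2 = 29.1 J mol⁻¹ K⁻¹ for a diatomic ideal gas.
ΔS = 3.52 × [29.1 × ln(366/388) − 8.314 × ln(3410/728)] = -51.2 J/K.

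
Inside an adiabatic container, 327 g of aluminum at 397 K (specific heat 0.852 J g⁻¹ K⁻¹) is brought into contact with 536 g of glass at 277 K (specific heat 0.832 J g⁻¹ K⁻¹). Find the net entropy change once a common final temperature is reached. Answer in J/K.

ΔS_total = 11.4 J/K

Energy balance: T_f = (m₁c₁T₁ + m₂c₂T₂)/(m₁c₁ + m₂c₂) = 323.14 K.
ΔS₁ = m₁c₁ ln(T_f/T₁) = 278.604 × ln(323.14/397) = -57.35 J/K.
ΔS₂ = m₂c₂ ln(T_f/T₂) = 445.952 × ln(323.14/277) = 68.71 J/K.
ΔS_total = -57.35 + 68.71 = 11.4 J/K.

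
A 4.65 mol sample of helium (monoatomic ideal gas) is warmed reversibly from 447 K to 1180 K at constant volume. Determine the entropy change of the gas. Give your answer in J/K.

At constant volume, ΔS = nC_V ln(T₂/T₁) with C_V = 3R/2 = 12.47 J mol⁻¹ K⁻¹.
ΔS = 4.65 × 12.47 × ln(1180/447) = 56.3 J/K.

ΔS = 56.3 J/K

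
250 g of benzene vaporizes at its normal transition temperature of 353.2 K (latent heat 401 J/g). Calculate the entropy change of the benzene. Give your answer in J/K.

ΔS = 284 J/K

Heat absorbed by the substance: Q = mL = 250 × 401 = 100250 J.
At constant T, ΔS = Q_rev/T = 100250 / 353.2 = 284 J/K.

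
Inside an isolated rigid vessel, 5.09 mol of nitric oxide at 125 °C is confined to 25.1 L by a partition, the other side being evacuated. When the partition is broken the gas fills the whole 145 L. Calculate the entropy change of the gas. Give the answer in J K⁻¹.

ΔS_gas = 74.2 J/K

For an ideal gas in free expansion Q = 0 and W = 0, so T is unchanged.
Entropy is a state function; using a reversible isothermal path, ΔS_gas = nR ln(V₂/V₁) = 5.09 × 8.314 × ln(145/25.1) = 74.2 J/K.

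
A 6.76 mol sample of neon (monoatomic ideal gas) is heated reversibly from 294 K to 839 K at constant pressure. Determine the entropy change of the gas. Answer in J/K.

ΔS = 147 J/K

At constant pressure, ΔS = nC_p ln(T₂/T₁) with C_p = 5R/2 = 20.79 J mol⁻¹ K⁻¹.
ΔS = 6.76 × 20.79 × ln(839/294) = 147 J/K.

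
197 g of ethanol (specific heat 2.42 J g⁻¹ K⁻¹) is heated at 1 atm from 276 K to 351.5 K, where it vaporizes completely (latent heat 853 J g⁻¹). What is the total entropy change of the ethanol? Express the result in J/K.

Warming step: ΔS₁ = m c ln(T_tr/T_i) = 197 × 2.42 × ln(351.5/276) = 115.3 J/K.
Phase change: ΔS₂ = +mL/T_tr = 197 × 853 / 351.5 = 478.1 J/K.
ΔS_total = (115.3) + (478.1) = 593 J/K.

ΔS = 593 J/K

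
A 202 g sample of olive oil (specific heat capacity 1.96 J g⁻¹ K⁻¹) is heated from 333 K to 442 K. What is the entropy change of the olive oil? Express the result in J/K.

ΔS = ∫dQ_rev/T = m c ln(T₂/T₁) = 202 × 1.96 × ln(442/333) = 112 J/K.

ΔS = 112 J/K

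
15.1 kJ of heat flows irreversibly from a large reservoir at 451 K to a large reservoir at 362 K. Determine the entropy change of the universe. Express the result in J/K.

ΔS_total = 8.23 J/K

ΔS_hot = −Q/T_H = −15100/451 = -33.48 J/K and ΔS_cold = +Q/T_C = 15100/362 = 41.71 J/K.
ΔS_total = -33.48 + 41.71 = 8.23 J/K, positive as the second law requires.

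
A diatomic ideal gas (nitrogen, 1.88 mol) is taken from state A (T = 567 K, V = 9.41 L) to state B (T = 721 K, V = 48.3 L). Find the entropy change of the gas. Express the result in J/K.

ΔS = 35 J/K

Entropy is a state function: ΔS = nC_V ln(T₂/T₁) + nR ln(V₂/V₁), with C_V = 5R/2 = 20.79 J mol⁻¹ K⁻¹ for a diatomic ideal gas.
ΔS = 1.88 × [20.79 × ln(721/567) + 8.314 × ln(48.3/9.41)] = 35 J/K.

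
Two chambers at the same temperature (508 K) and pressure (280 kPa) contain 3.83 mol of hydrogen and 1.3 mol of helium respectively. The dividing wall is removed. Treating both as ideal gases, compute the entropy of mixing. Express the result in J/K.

Mole fractions: x_A = 3.83/5.13 = 0.747, x_B = 0.253.
ΔS_mix = −R(n_A ln x_A + n_B ln x_B) = −8.314 × (3.83 ln 0.747 + 1.3 ln 0.253) = 24.1 J/K.

ΔS_mix = 24.1 J/K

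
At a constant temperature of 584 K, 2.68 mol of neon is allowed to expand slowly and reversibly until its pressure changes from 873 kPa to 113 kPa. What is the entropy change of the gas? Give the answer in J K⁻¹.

ΔS_gas = 45.6 J/K

For an isothermal ideal gas ΔS_gas = nR ln(P₁/P₂) = 2.68 × 8.314 × ln(873/113) = 45.6 J/K.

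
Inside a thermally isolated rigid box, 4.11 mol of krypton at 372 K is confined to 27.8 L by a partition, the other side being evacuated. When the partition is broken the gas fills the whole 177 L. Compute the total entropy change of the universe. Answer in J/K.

For an ideal gas in free expansion Q = 0 and W = 0, so T is unchanged.
Entropy is a state function; using a reversible isothermal path, ΔS_gas = nR ln(V₂/V₁) = 4.11 × 8.314 × ln(177/27.8) = 63.3 J/K.
The insulated surroundings exchange no heat, so ΔS_surr = 0 and ΔS_universe = ΔS_gas.

ΔS_universe = 63.3 J/K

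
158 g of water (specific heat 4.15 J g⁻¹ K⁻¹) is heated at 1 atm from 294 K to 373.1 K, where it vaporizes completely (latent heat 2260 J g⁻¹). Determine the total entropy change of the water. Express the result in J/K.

ΔS = 1110 J/K

Warming step: ΔS₁ = m c ln(T_tr/T_i) = 158 × 4.15 × ln(373.1/294) = 156.2 J/K.
Phase change: ΔS₂ = +mL/T_tr = 158 × 2260 / 373.1 = 957.1 J/K.
ΔS_total = (156.2) + (957.1) = 1110 J/K.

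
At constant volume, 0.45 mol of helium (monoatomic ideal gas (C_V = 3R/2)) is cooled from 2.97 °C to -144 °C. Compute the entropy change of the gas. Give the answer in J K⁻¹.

ΔS = -4.26 J/K

In kelvin: T₁ = 276.12 K, T₂ = 129.15 K. At constant volume, ΔS = nC_V ln(T₂/T₁) with C_V = 3R/2 = 12.47 J mol⁻¹ K⁻¹.
ΔS = 0.45 × 12.47 × ln(129.15/276.12) = -4.26 J/K.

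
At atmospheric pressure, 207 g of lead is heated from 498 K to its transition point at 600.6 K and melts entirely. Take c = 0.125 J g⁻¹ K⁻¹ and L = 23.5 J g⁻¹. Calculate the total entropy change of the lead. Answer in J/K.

Warming step: ΔS₁ = m c ln(T_tr/T_i) = 207 × 0.125 × ln(600.6/498) = 4.847 J/K.
Phase change: ΔS₂ = +mL/T_tr = 207 × 23.5 / 600.6 = 8.099 J/K.
ΔS_total = (4.847) + (8.099) = 12.9 J/K.

ΔS = 12.9 J/K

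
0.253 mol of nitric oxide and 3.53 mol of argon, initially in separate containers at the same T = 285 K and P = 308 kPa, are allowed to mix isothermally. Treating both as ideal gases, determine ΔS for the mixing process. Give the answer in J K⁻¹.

ΔS_mix = 7.72 J/K

Mole fractions: x_A = 0.253/3.78 = 0.0669, x_B = 0.933.
ΔS_mix = −R(n_A ln x_A + n_B ln x_B) = −8.314 × (0.253 ln 0.0669 + 3.53 ln 0.933) = 7.72 J/K.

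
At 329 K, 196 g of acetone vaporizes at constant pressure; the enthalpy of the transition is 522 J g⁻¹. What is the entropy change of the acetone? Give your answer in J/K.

ΔS = 311 J/K

Heat absorbed by the substance: Q = mL = 196 × 522 = 102312 J.
At constant T, ΔS = Q_rev/T = 102312 / 329 = 311 J/K.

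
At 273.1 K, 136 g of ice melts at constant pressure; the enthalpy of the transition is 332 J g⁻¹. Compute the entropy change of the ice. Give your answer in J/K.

ΔS = 165 J/K

Heat absorbed by the substance: Q = mL = 136 × 332 = 45152 J.
At constant T, ΔS = Q_rev/T = 45152 / 273.1 = 165 J/K.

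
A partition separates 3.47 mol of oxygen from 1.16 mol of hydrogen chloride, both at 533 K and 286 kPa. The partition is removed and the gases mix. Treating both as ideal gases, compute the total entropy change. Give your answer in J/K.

Mole fractions: x_A = 3.47/4.63 = 0.749, x_B = 0.251.
ΔS_mix = −R(n_A ln x_A + n_B ln x_B) = −8.314 × (3.47 ln 0.749 + 1.16 ln 0.251) = 21.7 J/K.

ΔS_mix = 21.7 J/K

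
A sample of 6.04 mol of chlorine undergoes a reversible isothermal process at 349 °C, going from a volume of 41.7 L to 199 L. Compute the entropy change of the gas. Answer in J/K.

For an isothermal ideal gas ΔS_gas = nR ln(V₂/V₁) = 6.04 × 8.314 × ln(199/41.7) = 78.5 J/K.

ΔS_gas = 78.5 J/K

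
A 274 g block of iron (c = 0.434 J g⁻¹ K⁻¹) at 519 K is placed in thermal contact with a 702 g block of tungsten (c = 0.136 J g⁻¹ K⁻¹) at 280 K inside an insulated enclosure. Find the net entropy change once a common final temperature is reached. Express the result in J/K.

ΔS_total = 9.71 J/K

Energy balance: T_f = (m₁c₁T₁ + m₂c₂T₂)/(m₁c₁ + m₂c₂) = 412.57 K.
ΔS₁ = m₁c₁ ln(T_f/T₁) = 118.916 × ln(412.57/519) = -27.292 J/K.
ΔS₂ = m₂c₂ ln(T_f/T₂) = 95.472 × ln(412.57/280) = 37.006 J/K.
ΔS_total = -27.292 + 37.006 = 9.71 J/K.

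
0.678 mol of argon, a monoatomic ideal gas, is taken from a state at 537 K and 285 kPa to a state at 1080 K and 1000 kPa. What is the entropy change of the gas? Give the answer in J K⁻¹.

ΔS = nC_p ln(T₂/T₁) − nR ln(P₂/P₁), with C_p = 5R/2 = 20.79 J mol⁻¹ K⁻¹ for a monoatomic ideal gas.
ΔS = 0.678 × [20.79 × ln(1080/537) − 8.314 × ln(1000/285)] = 2.77 J/K.

ΔS = 2.77 J/K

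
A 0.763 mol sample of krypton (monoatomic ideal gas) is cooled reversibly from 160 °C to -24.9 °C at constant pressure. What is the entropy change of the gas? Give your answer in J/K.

In kelvin: T₁ = 433.15 K, T₂ = 248.25 K. At constant pressure, ΔS = nC_p ln(T₂/T₁) with C_p = 5R/2 = 20.79 J mol⁻¹ K⁻¹.
ΔS = 0.763 × 20.79 × ln(248.25/433.15) = -8.83 J/K.

ΔS = -8.83 J/K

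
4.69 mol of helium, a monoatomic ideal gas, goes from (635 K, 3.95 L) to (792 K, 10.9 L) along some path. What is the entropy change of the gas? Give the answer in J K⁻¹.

Entropy is a state function: ΔS = nC_V ln(T₂/T₁) + nR ln(V₂/V₁), with C_V = 3R/2 = 12.47 J mol⁻¹ K⁻¹ for a monoatomic ideal gas.
ΔS = 4.69 × [12.47 × ln(792/635) + 8.314 × ln(10.9/3.95)] = 52.5 J/K.

ΔS = 52.5 J/K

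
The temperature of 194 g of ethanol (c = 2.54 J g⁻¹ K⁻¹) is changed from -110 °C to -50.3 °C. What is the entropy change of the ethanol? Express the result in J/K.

ΔS = 154 J/K

In kelvin: T₁ = 163.15 K, T₂ = 222.85 K. ΔS = ∫dQ_rev/T = m c ln(T₂/T₁) = 194 × 2.54 × ln(222.85/163.15) = 154 J/K.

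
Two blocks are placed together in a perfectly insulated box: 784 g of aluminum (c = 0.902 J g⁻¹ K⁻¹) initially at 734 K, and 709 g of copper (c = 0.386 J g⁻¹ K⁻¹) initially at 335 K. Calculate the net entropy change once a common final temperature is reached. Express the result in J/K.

Energy balance: T_f = (m₁c₁T₁ + m₂c₂T₂)/(m₁c₁ + m₂c₂) = 622.67 K.
ΔS₁ = m₁c₁ ln(T_f/T₁) = 707.168 × ln(622.67/734) = -116.3 J/K.
ΔS₂ = m₂c₂ ln(T_f/T₂) = 273.674 × ln(622.67/335) = 169.6 J/K.
ΔS_total = -116.3 + 169.6 = 53.3 J/K.

ΔS_total = 53.3 J/K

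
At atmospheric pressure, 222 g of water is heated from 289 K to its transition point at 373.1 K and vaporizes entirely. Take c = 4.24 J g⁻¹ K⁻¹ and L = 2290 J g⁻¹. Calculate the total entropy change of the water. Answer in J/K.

ΔS = 1600 J/K

Warming step: ΔS₁ = m c ln(T_tr/T_i) = 222 × 4.24 × ln(373.1/289) = 240.4 J/K.
Phase change: ΔS₂ = +mL/T_tr = 222 × 2290 / 373.1 = 1363 J/K.
ΔS_total = (240.4) + (1363) = 1600 J/K.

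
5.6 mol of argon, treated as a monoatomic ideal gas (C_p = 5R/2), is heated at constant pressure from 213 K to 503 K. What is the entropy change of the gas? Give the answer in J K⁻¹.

At constant pressure, ΔS = nC_p ln(T₂/T₁) with C_p = 5R/2 = 20.79 J mol⁻¹ K⁻¹.
ΔS = 5.6 × 20.79 × ln(503/213) = 100 J/K.

ΔS = 100 J/K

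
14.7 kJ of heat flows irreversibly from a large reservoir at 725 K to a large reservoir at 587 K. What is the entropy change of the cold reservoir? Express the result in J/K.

The cold reservoir gains heat Q, so ΔS_cold = +Q/T_C = 14700/587 = 25 J/K.

ΔS_cold = 25 J/K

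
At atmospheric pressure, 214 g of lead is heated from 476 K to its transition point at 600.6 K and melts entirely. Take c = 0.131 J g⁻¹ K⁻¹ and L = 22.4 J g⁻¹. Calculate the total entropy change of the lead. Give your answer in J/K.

Warming step: ΔS₁ = m c ln(T_tr/T_i) = 214 × 0.131 × ln(600.6/476) = 6.518 J/K.
Phase change: ΔS₂ = +mL/T_tr = 214 × 22.4 / 600.6 = 7.981 J/K.
ΔS_total = (6.518) + (7.981) = 14.5 J/K.

ΔS = 14.5 J/K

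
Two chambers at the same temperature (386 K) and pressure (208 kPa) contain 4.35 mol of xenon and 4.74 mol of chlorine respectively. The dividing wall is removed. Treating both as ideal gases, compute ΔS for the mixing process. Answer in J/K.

Mole fractions: x_A = 4.35/9.09 = 0.479, x_B = 0.521.
ΔS_mix = −R(n_A ln x_A + n_B ln x_B) = −8.314 × (4.35 ln 0.479 + 4.74 ln 0.521) = 52.3 J/K.

ΔS_mix = 52.3 J/K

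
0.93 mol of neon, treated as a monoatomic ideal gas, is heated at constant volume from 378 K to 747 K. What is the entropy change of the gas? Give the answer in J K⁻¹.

ΔS = 7.9 J/K

At constant volume, ΔS = nC_V ln(T₂/T₁) with C_V = 3R/2 = 12.47 J mol⁻¹ K⁻¹.
ΔS = 0.93 × 12.47 × ln(747/378) = 7.9 J/K.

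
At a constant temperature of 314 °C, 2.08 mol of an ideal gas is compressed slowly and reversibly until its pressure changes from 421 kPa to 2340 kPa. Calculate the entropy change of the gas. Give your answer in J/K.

For an isothermal ideal gas ΔS_gas = nR ln(P₁/P₂) = 2.08 × 8.314 × ln(421/2340) = -29.7 J/K.

ΔS_gas = -29.7 J/K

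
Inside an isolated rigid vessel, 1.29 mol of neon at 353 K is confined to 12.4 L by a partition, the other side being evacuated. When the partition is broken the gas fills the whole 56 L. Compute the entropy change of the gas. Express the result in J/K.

ΔS_gas = 16.2 J/K

For an ideal gas in free expansion Q = 0 and W = 0, so T is unchanged.
Entropy is a state function; using a reversible isothermal path, ΔS_gas = nR ln(V₂/V₁) = 1.29 × 8.314 × ln(56/12.4) = 16.2 J/K.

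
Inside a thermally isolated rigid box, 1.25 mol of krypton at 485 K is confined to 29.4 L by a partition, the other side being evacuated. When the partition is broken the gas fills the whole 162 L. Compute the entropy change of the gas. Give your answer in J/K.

No heat is exchanged and no work is done, so the ideal-gas temperature stays constant.
Entropy is a state function; using a reversible isothermal path, ΔS_gas = nR ln(V₂/V₁) = 1.25 × 8.314 × ln(162/29.4) = 17.7 J/K.

ΔS_gas = 17.7 J/K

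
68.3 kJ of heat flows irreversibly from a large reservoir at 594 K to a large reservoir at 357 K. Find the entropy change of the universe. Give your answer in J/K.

ΔS_total = 76.3 J/K

ΔS_hot = −Q/T_H = −68300/594 = -115 J/K and ΔS_cold = +Q/T_C = 68300/357 = 191.3 J/K.
ΔS_total = -115 + 191.3 = 76.3 J/K, positive as the second law requires.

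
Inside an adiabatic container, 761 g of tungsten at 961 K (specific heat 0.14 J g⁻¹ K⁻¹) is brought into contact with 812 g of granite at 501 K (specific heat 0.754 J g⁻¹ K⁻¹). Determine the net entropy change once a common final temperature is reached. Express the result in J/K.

ΔS_total = 22.3 J/K

Energy balance: T_f = (m₁c₁T₁ + m₂c₂T₂)/(m₁c₁ + m₂c₂) = 569.18 K.
ΔS₁ = m₁c₁ ln(T_f/T₁) = 106.54 × ln(569.18/961) = -55.8 J/K.
ΔS₂ = m₂c₂ ln(T_f/T₂) = 612.248 × ln(569.18/501) = 78.12 J/K.
ΔS_total = -55.8 + 78.12 = 22.3 J/K.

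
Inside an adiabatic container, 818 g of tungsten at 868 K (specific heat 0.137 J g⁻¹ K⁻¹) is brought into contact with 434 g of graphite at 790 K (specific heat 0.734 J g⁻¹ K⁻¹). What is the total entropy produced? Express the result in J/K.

Energy balance: T_f = (m₁c₁T₁ + m₂c₂T₂)/(m₁c₁ + m₂c₂) = 810.3 K.
ΔS₁ = m₁c₁ ln(T_f/T₁) = 112.066 × ln(810.3/868) = -7.709 J/K.
ΔS₂ = m₂c₂ ln(T_f/T₂) = 318.556 × ln(810.3/790) = 8.082 J/K.
ΔS_total = -7.709 + 8.082 = 0.373 J/K.

ΔS_total = 0.373 J/K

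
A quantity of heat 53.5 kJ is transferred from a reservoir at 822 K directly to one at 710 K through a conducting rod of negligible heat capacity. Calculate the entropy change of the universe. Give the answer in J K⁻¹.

ΔS_hot = −Q/T_H = −53500/822 = -65.09 J/K and ΔS_cold = +Q/T_C = 53500/710 = 75.35 J/K.
ΔS_total = -65.09 + 75.35 = 10.3 J/K, positive as the second law requires.

ΔS_total = 10.3 J/K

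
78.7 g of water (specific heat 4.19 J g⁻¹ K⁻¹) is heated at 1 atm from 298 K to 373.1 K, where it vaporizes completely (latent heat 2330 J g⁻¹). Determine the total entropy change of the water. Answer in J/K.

ΔS = 566 J/K

Warming step: ΔS₁ = m c ln(T_tr/T_i) = 78.7 × 4.19 × ln(373.1/298) = 74.11 J/K.
Phase change: ΔS₂ = +mL/T_tr = 78.7 × 2330 / 373.1 = 491.5 J/K.
ΔS_total = (74.11) + (491.5) = 566 J/K.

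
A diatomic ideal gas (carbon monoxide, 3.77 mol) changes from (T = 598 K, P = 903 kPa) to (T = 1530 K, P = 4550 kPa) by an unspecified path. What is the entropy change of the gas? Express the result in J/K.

ΔS = 52.4 J/K

ΔS = nC_p ln(T₂/T₁) − nR ln(P₂/P₁), with C_p = 7R/2 = 29.1 J mol⁻¹ K⁻¹ for a diatomic ideal gas.
ΔS = 3.77 × [29.1 × ln(1530/598) − 8.314 × ln(4550/903)] = 52.4 J/K.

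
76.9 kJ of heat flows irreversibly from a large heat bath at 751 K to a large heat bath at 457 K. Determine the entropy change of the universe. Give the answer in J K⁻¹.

ΔS_total = 65.9 J/K

ΔS_hot = −Q/T_H = −76900/751 = -102.4 J/K and ΔS_cold = +Q/T_C = 76900/457 = 168.3 J/K.
ΔS_total = -102.4 + 168.3 = 65.9 J/K, positive as the second law requires.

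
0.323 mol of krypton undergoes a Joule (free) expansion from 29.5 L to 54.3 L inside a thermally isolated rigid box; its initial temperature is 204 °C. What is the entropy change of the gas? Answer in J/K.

ΔS_gas = 1.64 J/K

No heat is exchanged and no work is done, so the ideal-gas temperature stays constant.
Entropy is a state function; using a reversible isothermal path, ΔS_gas = nR ln(V₂/V₁) = 0.323 × 8.314 × ln(54.3/29.5) = 1.64 J/K.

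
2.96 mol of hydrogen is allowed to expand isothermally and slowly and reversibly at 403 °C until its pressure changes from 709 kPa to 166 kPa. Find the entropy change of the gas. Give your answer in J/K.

ΔS_gas = 35.7 J/K

For an isothermal ideal gas ΔS_gas = nR ln(P₁/P₂) = 2.96 × 8.314 × ln(709/166) = 35.7 J/K.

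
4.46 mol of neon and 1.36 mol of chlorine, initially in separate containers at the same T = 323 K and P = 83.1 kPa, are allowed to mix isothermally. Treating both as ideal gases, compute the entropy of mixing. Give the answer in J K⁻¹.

ΔS_mix = 26.3 J/K

Mole fractions: x_A = 4.46/5.82 = 0.766, x_B = 0.234.
ΔS_mix = −R(n_A ln x_A + n_B ln x_B) = −8.314 × (4.46 ln 0.766 + 1.36 ln 0.234) = 26.3 J/K.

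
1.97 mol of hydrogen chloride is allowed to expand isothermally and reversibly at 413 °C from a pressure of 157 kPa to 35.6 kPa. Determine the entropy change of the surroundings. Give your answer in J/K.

For an isothermal ideal gas ΔS_gas = nR ln(P₁/P₂) = 1.97 × 8.314 × ln(157/35.6) = 24.3 J/K.
The process is reversible, so ΔS_surr = −ΔS_gas = -24.3 J/K and ΔS_universe = 0.

ΔS_surr = -24.3 J/K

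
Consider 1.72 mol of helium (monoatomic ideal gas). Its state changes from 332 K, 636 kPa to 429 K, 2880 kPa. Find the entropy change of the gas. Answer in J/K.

ΔS = nC_p ln(T₂/T₁) − nR ln(P₂/P₁), with C_p = 5R/2 = 20.79 J mol⁻¹ K⁻¹ for a monoatomic ideal gas.
ΔS = 1.72 × [20.79 × ln(429/332) − 8.314 × ln(2880/636)] = -12.4 J/K.

ΔS = -12.4 J/K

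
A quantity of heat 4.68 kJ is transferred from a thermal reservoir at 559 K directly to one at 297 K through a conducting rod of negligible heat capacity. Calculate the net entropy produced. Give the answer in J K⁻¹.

ΔS_total = 7.39 J/K

ΔS_hot = −Q/T_H = −4680/559 = -8.372 J/K and ΔS_cold = +Q/T_C = 4680/297 = 15.76 J/K.
ΔS_total = -8.372 + 15.76 = 7.39 J/K, positive as the second law requires.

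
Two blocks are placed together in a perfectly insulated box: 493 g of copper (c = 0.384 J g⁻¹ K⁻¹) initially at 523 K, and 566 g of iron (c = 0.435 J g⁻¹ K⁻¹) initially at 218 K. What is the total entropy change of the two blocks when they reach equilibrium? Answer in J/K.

ΔS_total = 41.2 J/K

Energy balance: T_f = (m₁c₁T₁ + m₂c₂T₂)/(m₁c₁ + m₂c₂) = 350.58 K.
ΔS₁ = m₁c₁ ln(T_f/T₁) = 189.312 × ln(350.58/523) = -75.725 J/K.
ΔS₂ = m₂c₂ ln(T_f/T₂) = 246.21 × ln(350.58/218) = 116.97 J/K.
ΔS_total = -75.725 + 116.97 = 41.2 J/K.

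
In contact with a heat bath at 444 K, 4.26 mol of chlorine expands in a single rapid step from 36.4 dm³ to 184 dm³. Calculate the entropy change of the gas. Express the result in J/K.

ΔS_gas = 57.4 J/K

Entropy is a state function, so ΔS_gas depends only on the end states.
For an isothermal ideal gas ΔS_gas = nR ln(V₂/V₁) = 4.26 × 8.314 × ln(184/36.4) = 57.4 J/K.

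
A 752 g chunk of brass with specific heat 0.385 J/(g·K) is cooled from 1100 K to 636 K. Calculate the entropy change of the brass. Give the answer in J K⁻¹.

ΔS = -159 J/K

ΔS = ∫dQ_rev/T = m c ln(T₂/T₁) = 752 × 0.385 × ln(636/1100) = -159 J/K.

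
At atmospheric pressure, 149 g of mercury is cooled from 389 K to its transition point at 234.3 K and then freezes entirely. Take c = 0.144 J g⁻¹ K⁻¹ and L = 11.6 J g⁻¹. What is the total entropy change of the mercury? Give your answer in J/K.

ΔS = -18.3 J/K

Cooling step: ΔS₁ = m c ln(T_tr/T_i) = 149 × 0.144 × ln(234.3/389) = -10.88 J/K.
Phase change: ΔS₂ = −mL/T_tr = −149 × 11.6 / 234.3 = -7.377 J/K.
ΔS_total = (-10.88) + (-7.377) = -18.3 J/K.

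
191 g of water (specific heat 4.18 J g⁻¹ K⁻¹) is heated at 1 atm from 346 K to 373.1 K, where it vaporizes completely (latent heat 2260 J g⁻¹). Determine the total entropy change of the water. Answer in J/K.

Warming step: ΔS₁ = m c ln(T_tr/T_i) = 191 × 4.18 × ln(373.1/346) = 60.2 J/K.
Phase change: ΔS₂ = +mL/T_tr = 191 × 2260 / 373.1 = 1157 J/K.
ΔS_total = (60.2) + (1157) = 1220 J/K.

ΔS = 1220 J/K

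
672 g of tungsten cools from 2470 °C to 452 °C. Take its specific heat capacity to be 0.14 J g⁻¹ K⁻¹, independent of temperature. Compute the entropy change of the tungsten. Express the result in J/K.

In kelvin: T₁ = 2743.15 K, T₂ = 725.15 K. ΔS = ∫dQ_rev/T = m c ln(T₂/T₁) = 672 × 0.14 × ln(725.15/2743.15) = -125 J/K.

ΔS = -125 J/K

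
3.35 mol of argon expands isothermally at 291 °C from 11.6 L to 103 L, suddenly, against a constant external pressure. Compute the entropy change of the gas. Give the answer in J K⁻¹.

Entropy is a state function, so ΔS_gas depends only on the end states.
For an isothermal ideal gas ΔS_gas = nR ln(V₂/V₁) = 3.35 × 8.314 × ln(103/11.6) = 60.8 J/K.

ΔS_gas = 60.8 J/K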